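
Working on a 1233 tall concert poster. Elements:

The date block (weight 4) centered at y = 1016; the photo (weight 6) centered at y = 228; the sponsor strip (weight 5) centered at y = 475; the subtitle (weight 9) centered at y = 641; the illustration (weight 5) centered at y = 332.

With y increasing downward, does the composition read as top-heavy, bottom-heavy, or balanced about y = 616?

top-heavy

Weights sum to 4 + 6 + 5 + 9 + 5 = 29.
y: (4·1016 + 6·228 + 5·475 + 9·641 + 5·332) / 29 = 15236 / 29 ≈ 525.38
525.4 lies above (smaller y than) the midline 616, so the layout is top-heavy.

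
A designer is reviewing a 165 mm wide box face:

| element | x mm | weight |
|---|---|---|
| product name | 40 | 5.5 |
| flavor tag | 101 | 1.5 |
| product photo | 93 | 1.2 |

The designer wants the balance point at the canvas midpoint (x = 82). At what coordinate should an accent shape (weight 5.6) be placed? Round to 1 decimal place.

With the accent shape, Σw becomes 5.5 + 1.5 + 1.2 + 5.6 = 13.8.
Along x: (483.1 + 5.6·x) / 13.8 = 82 (existing moment 5.5·40 + 1.5·101 + 1.2·93 = 483.1) ⇒ x = (1131.6 − 483.1) / 5.6 ≈ 115.80.

x ≈ 115.8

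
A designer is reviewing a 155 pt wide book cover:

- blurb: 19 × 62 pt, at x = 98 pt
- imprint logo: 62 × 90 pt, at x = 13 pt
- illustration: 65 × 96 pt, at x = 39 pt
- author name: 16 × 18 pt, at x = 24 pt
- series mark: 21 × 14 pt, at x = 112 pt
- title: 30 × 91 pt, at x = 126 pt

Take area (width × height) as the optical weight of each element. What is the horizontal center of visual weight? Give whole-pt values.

Areas: blurb 19·62 = 1178, imprint logo 62·90 = 5580, illustration 65·96 = 6240, author name 16·18 = 288, series mark 21·14 = 294, title 30·91 = 2730. Total weight = 16310.
x: moment 815164 / weight 16310 ≈ 49.98

x ≈ 50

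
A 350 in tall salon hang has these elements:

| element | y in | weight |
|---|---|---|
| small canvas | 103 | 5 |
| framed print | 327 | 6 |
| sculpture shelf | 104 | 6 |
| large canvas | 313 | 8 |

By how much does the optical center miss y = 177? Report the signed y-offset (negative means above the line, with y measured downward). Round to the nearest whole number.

Σw = 5 + 6 + 6 + 8 = 25.
y-moment: 5·103 + 6·327 + 6·104 + 8·313 = 5605; centroid 5605/25 ≈ 224.20.
Offset from y = 177: 224.20 − 177 ≈ 47.20.

≈ 47 in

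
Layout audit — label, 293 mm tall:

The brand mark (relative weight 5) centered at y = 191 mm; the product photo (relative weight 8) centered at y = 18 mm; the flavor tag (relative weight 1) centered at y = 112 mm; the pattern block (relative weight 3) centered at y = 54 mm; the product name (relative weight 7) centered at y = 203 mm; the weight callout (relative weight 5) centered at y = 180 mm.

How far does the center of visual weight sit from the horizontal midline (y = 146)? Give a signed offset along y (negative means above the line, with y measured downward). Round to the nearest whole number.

≈ -19 mm

Weights sum to 5 + 8 + 1 + 3 + 7 + 5 = 29.
y: (5·191 + 8·18 + 1·112 + 3·54 + 7·203 + 5·180) / 29 = 3694 / 29 ≈ 127.38
Against y = 146, that's 127.38 − 146 = -18.62.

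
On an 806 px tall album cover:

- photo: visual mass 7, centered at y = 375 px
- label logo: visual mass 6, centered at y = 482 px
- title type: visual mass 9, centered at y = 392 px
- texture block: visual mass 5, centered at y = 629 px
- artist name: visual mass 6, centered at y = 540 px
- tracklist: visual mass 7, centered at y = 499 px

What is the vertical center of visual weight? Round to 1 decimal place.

Total weight = 7 + 6 + 9 + 5 + 6 + 7 = 40.
Σw·y = 18923; ȳ = 18923/40 ≈ 473.07.

y ≈ 473.1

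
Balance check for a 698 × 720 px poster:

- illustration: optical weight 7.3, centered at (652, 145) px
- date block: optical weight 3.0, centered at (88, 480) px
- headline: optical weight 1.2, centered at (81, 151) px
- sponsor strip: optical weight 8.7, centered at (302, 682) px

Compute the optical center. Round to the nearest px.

(384, 426)

Total weight = 7.3 + 3.0 + 1.2 + 8.7 = 20.2.
Σw·x = 7.3·652 + 3.0·88 + 1.2·81 + 8.7·302 = 7748.2, so x̄ = 7748.2/20.2 ≈ 383.57.
Σw·y = 7.3·145 + 3.0·480 + 1.2·151 + 8.7·682 = 8613.1, so ȳ = 8613.1/20.2 ≈ 426.39.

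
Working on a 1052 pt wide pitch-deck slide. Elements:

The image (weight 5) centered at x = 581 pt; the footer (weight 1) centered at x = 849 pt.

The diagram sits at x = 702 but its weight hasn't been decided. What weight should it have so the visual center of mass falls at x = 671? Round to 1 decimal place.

Fixed elements: Σw = 5 + 1 = 6, Σw·x = 5·581 + 1·849 = 3754.
Set Σw·x/Σw = 671: (3754 + 702w) = 671·(6 + w).
Rearranging, w·(702 − 671) = 671·6 − 3754 = 272, so w ≈ 272/31 = 8.77.

w ≈ 8.8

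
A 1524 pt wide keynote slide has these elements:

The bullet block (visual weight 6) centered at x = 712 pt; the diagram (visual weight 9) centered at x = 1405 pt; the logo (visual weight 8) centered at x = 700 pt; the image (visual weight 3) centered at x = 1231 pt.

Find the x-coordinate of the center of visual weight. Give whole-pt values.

Weights sum to 6 + 9 + 8 + 3 = 26.
x-moment: 6·712 + 9·1405 + 8·700 + 3·1231 = 26210; centroid 26210/26 ≈ 1008.08.

x ≈ 1008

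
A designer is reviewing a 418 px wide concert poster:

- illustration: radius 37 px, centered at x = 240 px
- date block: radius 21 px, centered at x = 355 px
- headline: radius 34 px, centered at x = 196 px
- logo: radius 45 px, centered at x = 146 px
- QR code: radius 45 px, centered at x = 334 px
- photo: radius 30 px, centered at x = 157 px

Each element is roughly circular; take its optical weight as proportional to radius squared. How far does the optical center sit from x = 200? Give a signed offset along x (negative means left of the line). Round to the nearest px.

Weights ∝ r²: illustration 37² = 1369, date block 21² = 441, headline 34² = 1156, logo 45² = 2025, QR code 45² = 2025, photo 30² = 900; Σw = 7916.
Σw·x = 1824991; x̄ = 1824991/7916 ≈ 230.54.
Offset from x = 200: 230.54 − 200 ≈ 30.54.

≈ 31 px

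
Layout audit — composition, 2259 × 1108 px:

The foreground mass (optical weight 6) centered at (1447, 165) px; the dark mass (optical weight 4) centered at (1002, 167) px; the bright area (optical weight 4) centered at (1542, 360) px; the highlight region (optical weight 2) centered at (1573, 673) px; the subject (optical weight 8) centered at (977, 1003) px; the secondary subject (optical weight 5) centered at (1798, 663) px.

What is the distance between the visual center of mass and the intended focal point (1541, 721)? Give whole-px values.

≈ 269 px

Σw = 6 + 4 + 4 + 2 + 8 + 5 = 29.
x: moment 38810 / weight 29 ≈ 1338.28
Σw·y = 15783; ȳ = 15783/29 ≈ 544.24.
Offset from (1541, 721): Δx ≈ -202.72, Δy ≈ -176.76; distance = √(Δx² + Δy²) ≈ 268.96.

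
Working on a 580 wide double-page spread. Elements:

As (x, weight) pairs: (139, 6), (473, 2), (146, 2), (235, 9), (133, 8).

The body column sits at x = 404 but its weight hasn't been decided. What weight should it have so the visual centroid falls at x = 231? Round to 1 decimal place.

w ≈ 5.7

Known weights sum to 6 + 2 + 2 + 9 + 8 = 27; their moment is 6·139 + 2·473 + 2·146 + 9·235 + 8·133 = 5251.
Balance at x = 231 requires (5251 + w·404) / (27 + w) = 231.
Rearranging, w·(404 − 231) = 231·27 − 5251 = 986, so w ≈ 986/173 = 5.70.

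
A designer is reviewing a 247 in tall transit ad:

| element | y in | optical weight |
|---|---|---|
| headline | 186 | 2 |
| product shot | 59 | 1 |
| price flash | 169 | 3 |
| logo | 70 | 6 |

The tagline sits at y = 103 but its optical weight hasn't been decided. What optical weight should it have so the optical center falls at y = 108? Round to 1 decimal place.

w ≈ 12.4

Known weights sum to 2 + 1 + 3 + 6 = 12; their moment is 2·186 + 1·59 + 3·169 + 6·70 = 1358.
Balance at y = 108 requires (1358 + w·103) / (12 + w) = 108.
So w = (108·12 − 1358)/(103 − 108) = -62/-5 ≈ 12.40.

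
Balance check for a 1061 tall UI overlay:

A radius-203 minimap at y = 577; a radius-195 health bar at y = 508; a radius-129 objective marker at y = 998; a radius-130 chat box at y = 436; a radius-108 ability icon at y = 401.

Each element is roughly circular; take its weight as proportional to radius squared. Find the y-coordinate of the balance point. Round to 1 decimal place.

r² weights: minimap 203² = 41209, health bar 195² = 38025, objective marker 129² = 16641, chat box 130² = 16900, ability icon 108² = 11664. Total = 124439.
y: (41209·577 + 38025·508 + 16641·998 + 16900·436 + 11664·401) / 124439 = 71747675 / 124439 ≈ 576.57

y ≈ 576.6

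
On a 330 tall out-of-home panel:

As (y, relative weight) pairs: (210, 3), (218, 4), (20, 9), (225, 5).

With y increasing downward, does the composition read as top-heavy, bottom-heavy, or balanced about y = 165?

top-heavy

Σw = 3 + 4 + 9 + 5 = 21.
y: (3·210 + 4·218 + 9·20 + 5·225) / 21 = 2807 / 21 ≈ 133.67
133.7 lies above (smaller y than) the midline 165, so the layout is top-heavy.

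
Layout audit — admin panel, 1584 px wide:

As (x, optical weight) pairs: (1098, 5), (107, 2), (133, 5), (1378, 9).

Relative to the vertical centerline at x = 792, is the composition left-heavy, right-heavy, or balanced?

Weights sum to 5 + 2 + 5 + 9 = 21.
x: (5·1098 + 2·107 + 5·133 + 9·1378) / 21 = 18771 / 21 ≈ 893.86
Since 893.9 is right of 792, the composition reads right-heavy.

right-heavy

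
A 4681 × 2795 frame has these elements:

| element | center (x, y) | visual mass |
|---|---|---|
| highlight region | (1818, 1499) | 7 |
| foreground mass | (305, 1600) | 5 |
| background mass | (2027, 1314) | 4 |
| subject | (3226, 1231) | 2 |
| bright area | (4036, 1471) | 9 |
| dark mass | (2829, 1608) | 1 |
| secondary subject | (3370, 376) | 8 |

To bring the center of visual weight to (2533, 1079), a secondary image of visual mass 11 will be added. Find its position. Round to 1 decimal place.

(2193.4, 604.3)

After adding the secondary image, total weight = 7 + 5 + 4 + 2 + 9 + 1 + 8 + 11 = 47.
Along x: (94924 + 11·x) / 47 = 2533 (existing moment 7·1818 + 5·305 + 4·2027 + 2·3226 + 9·4036 + 1·2829 + 8·3370 = 94924) ⇒ x = (119051 − 94924) / 11 ≈ 2193.36.
Along y: (44066 + 11·y) / 47 = 1079 (existing moment 7·1499 + 5·1600 + 4·1314 + 2·1231 + 9·1471 + 1·1608 + 8·376 = 44066) ⇒ y = (50713 − 44066) / 11 ≈ 604.27.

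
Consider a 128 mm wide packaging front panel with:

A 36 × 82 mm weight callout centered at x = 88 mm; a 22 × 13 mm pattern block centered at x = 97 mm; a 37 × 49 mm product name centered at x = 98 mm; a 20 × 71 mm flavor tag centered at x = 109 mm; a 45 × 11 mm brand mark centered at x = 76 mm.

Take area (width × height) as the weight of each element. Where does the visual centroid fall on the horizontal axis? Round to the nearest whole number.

x ≈ 94

Areas: weight callout 36·82 = 2952, pattern block 22·13 = 286, product name 37·49 = 1813, flavor tag 20·71 = 1420, brand mark 45·11 = 495. Total weight = 6966.
Σw·x = 2952·88 + 286·97 + 1813·98 + 1420·109 + 495·76 = 657592, so x̄ = 657592/6966 ≈ 94.40.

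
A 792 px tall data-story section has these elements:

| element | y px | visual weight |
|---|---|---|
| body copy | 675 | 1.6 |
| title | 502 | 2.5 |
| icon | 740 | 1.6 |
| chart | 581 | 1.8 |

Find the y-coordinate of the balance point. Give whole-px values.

Σw = 1.6 + 2.5 + 1.6 + 1.8 = 7.5.
Σw·y = 1.6·675 + 2.5·502 + 1.6·740 + 1.8·581 = 4564.8, so ȳ = 4564.8/7.5 ≈ 608.64.

y ≈ 609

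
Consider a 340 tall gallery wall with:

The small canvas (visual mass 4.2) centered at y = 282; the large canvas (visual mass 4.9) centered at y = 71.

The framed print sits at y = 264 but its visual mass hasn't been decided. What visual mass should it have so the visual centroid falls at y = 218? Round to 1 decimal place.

w ≈ 9.8

Existing Σw = 9.1 (4.2 + 4.9); existing moment 4.2·282 + 4.9·71 = 1532.3.
Balance at y = 218 requires (1532.3 + w·264) / (9.1 + w) = 218.
So w = (218·9.1 − 1532.3)/(264 − 218) = 451.5/46 ≈ 9.82.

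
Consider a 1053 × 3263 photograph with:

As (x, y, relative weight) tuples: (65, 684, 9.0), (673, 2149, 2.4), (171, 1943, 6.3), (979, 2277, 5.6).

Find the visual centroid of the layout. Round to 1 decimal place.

(376.0, 1558.2)

Weights sum to 9.0 + 2.4 + 6.3 + 5.6 = 23.3.
Σw·x = 9.0·65 + 2.4·673 + 6.3·171 + 5.6·979 = 8759.9, so x̄ = 8759.9/23.3 ≈ 375.96.
Σw·y = 9.0·684 + 2.4·2149 + 6.3·1943 + 5.6·2277 = 36305.7, so ȳ = 36305.7/23.3 ≈ 1558.18.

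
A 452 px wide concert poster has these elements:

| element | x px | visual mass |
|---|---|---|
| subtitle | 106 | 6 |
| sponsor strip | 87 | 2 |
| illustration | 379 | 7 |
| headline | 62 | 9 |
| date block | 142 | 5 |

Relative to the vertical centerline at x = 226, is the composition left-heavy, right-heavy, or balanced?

Total weight = 6 + 2 + 7 + 9 + 5 = 29.
Σw·x = 6·106 + 2·87 + 7·379 + 9·62 + 5·142 = 4731, so x̄ = 4731/29 ≈ 163.14.
163.1 lies left of the midline 226, so the layout is left-heavy.

left-heavy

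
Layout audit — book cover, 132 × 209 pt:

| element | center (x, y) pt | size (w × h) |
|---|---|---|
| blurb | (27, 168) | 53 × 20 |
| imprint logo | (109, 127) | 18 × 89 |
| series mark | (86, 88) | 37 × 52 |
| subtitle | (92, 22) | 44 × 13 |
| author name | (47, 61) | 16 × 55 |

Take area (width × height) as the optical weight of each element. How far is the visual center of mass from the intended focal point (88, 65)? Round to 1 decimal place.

≈ 38.9 pt

Taking area as weight: blurb 53·20 = 1060, imprint logo 18·89 = 1602, series mark 37·52 = 1924, subtitle 44·13 = 572, author name 16·55 = 880. Sum 6038.
Σw·x = 1060·27 + 1602·109 + 1924·86 + 572·92 + 880·47 = 462686, so x̄ = 462686/6038 ≈ 76.63.
Σw·y = 1060·168 + 1602·127 + 1924·88 + 572·22 + 880·61 = 617110, so ȳ = 617110/6038 ≈ 102.20.
Offset from (88, 65): Δx ≈ -11.37, Δy ≈ 37.20; distance = √(Δx² + Δy²) ≈ 38.90.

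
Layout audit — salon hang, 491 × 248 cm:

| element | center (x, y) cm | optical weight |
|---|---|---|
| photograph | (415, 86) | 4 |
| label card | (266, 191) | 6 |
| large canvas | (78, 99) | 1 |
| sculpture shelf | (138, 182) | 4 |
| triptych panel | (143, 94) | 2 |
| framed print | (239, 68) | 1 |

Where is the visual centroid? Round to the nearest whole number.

(245, 143)

Weights sum to 4 + 6 + 1 + 4 + 2 + 1 = 18.
x: (4·415 + 6·266 + 1·78 + 4·138 + 2·143 + 1·239) / 18 = 4411 / 18 ≈ 245.06
y: (4·86 + 6·191 + 1·99 + 4·182 + 2·94 + 1·68) / 18 = 2573 / 18 ≈ 142.94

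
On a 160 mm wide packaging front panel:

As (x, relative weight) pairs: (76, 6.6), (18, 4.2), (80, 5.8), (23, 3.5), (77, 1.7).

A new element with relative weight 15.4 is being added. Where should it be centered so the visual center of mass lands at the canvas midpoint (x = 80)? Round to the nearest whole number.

x ≈ 112

After adding the new element, total weight = 6.6 + 4.2 + 5.8 + 3.5 + 1.7 + 15.4 = 37.2.
Along x: (1252.6 + 15.4·x) / 37.2 = 80 (existing moment 6.6·76 + 4.2·18 + 5.8·80 + 3.5·23 + 1.7·77 = 1252.6) ⇒ x = (2976.0 − 1252.6) / 15.4 ≈ 111.91.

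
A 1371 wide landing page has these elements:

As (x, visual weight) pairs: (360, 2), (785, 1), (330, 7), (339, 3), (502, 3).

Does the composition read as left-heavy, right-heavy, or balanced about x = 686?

left-heavy

Σw = 2 + 1 + 7 + 3 + 3 = 16.
x: (2·360 + 1·785 + 7·330 + 3·339 + 3·502) / 16 = 6338 / 16 ≈ 396.12
Since 396.1 is left of 686, the composition reads left-heavy.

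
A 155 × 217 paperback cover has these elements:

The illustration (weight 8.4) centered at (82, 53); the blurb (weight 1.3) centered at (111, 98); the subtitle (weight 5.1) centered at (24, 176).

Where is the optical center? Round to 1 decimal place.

Total weight = 8.4 + 1.3 + 5.1 = 14.8.
x-moment: 8.4·82 + 1.3·111 + 5.1·24 = 955.5; centroid 955.5/14.8 ≈ 64.56.
y-moment: 8.4·53 + 1.3·98 + 5.1·176 = 1470.2; centroid 1470.2/14.8 ≈ 99.34.

(64.6, 99.3)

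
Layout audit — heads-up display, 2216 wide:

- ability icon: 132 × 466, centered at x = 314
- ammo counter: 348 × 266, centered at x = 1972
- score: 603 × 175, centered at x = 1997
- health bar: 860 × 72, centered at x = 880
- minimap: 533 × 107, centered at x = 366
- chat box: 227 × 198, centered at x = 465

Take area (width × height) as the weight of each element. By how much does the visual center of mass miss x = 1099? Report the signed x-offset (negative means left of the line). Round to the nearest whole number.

Areas: ability icon 132·466 = 61512, ammo counter 348·266 = 92568, score 603·175 = 105525, health bar 860·72 = 61920, minimap 533·107 = 57031, chat box 227·198 = 44946. Total weight = 423502.
Σw·x = 508855125; x̄ = 508855125/423502 ≈ 1201.54.
Against x = 1099, that's 1201.54 − 1099 = 102.54.

≈ 103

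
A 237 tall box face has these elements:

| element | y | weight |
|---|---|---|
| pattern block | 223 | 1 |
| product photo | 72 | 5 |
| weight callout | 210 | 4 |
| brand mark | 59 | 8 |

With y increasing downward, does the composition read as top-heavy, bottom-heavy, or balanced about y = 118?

top-heavy

Σw = 1 + 5 + 4 + 8 = 18.
Σw·y = 1·223 + 5·72 + 4·210 + 8·59 = 1895, so ȳ = 1895/18 ≈ 105.28.
105.3 lies above (smaller y than) the midline 118, so the layout is top-heavy.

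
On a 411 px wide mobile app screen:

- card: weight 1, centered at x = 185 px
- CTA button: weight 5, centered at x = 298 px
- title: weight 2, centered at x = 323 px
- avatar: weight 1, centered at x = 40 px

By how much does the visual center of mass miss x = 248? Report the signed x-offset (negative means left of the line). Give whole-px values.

≈ 14 px

Total weight = 1 + 5 + 2 + 1 = 9.
Σw·x = 1·185 + 5·298 + 2·323 + 1·40 = 2361, so x̄ = 2361/9 ≈ 262.33.
Difference: 262.33 − 248 ≈ 14.33.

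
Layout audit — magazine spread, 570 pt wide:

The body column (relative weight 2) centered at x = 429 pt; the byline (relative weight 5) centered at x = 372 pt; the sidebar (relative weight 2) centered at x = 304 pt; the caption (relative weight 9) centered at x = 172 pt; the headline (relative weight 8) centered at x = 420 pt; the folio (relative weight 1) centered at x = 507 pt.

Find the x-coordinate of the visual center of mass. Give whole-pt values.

x ≈ 324

Total weight = 2 + 5 + 2 + 9 + 8 + 1 = 27.
Σw·x = 8741; x̄ = 8741/27 ≈ 323.74.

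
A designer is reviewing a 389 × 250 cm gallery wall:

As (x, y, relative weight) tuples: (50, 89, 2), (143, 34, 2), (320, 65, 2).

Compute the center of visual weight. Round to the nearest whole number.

(171, 63)

Weights sum to 2 + 2 + 2 = 6.
Σw·x = 2·50 + 2·143 + 2·320 = 1026, so x̄ = 1026/6 ≈ 171.00.
Σw·y = 2·89 + 2·34 + 2·65 = 376, so ȳ = 376/6 ≈ 62.67.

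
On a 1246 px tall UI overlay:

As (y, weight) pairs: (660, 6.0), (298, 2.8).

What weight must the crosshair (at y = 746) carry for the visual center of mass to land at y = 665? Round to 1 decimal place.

w ≈ 13.1

Existing Σw = 8.8 (6.0 + 2.8); existing moment 6.0·660 + 2.8·298 = 4794.4.
Balance at y = 665 requires (4794.4 + w·746) / (8.8 + w) = 665.
Solving: w = (665·8.8 − 4794.4) / (746 − 665) = 1057.6 / 81 ≈ 13.06.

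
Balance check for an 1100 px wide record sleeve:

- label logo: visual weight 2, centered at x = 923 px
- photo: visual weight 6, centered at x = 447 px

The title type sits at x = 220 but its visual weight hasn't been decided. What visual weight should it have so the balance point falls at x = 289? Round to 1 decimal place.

Existing Σw = 8 (2 + 6); existing moment 2·923 + 6·447 = 4528.
Balance at x = 289 requires (4528 + w·220) / (8 + w) = 289.
Rearranging, w·(220 − 289) = 289·8 − 4528 = -2216, so w ≈ -2216/-69 = 32.12.

w ≈ 32.1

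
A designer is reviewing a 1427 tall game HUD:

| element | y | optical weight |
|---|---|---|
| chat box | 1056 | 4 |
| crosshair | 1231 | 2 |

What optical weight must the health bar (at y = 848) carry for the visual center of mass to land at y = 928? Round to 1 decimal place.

w ≈ 14.0

Fixed elements: Σw = 4 + 2 = 6, Σw·y = 4·1056 + 2·1231 = 6686.
Set Σw·y/Σw = 928: (6686 + 848w) = 928·(6 + w).
So w = (928·6 − 6686)/(848 − 928) = -1118/-80 ≈ 13.97.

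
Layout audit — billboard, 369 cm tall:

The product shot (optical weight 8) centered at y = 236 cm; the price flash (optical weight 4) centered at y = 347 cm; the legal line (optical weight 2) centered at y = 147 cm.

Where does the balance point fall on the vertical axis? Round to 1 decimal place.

y ≈ 255.0

Σw = 8 + 4 + 2 = 14.
y-moment: 8·236 + 4·347 + 2·147 = 3570; centroid 3570/14 ≈ 255.00.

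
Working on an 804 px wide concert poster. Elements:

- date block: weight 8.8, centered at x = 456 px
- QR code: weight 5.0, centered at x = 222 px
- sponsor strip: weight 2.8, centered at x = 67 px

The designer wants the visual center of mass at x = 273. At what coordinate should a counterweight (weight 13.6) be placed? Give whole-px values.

x ≈ 216

New total weight: (8.8 + 5.0 + 2.8) + 13.6 = 30.2.
Along x: (5310.4 + 13.6·x) / 30.2 = 273 (existing moment 8.8·456 + 5.0·222 + 2.8·67 = 5310.4) ⇒ x = (8244.6 − 5310.4) / 13.6 ≈ 215.75.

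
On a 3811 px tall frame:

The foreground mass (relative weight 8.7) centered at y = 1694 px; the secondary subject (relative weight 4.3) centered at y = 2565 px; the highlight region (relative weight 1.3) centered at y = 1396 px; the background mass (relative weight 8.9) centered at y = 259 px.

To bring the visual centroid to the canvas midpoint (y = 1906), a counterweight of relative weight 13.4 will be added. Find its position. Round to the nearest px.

y ≈ 2976

After adding the counterweight, total weight = 8.7 + 4.3 + 1.3 + 8.9 + 13.4 = 36.6.
y: need Σw·y = 36.6·1906 = 69759.6. Existing = 8.7·1694 + 4.3·2565 + 1.3·1396 + 8.9·259 = 29887.2. Remainder 39872.4 / 13.4 ≈ 2975.55.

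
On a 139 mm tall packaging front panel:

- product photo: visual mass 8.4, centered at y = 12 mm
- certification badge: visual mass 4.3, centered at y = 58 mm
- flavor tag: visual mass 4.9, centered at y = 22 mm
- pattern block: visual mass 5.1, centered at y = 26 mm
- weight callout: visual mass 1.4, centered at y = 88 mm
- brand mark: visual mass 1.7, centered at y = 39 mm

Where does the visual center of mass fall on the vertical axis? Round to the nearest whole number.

y ≈ 30

Weights sum to 8.4 + 4.3 + 4.9 + 5.1 + 1.4 + 1.7 = 25.8.
y: (8.4·12 + 4.3·58 + 4.9·22 + 5.1·26 + 1.4·88 + 1.7·39) / 25.8 = 780.1 / 25.8 ≈ 30.24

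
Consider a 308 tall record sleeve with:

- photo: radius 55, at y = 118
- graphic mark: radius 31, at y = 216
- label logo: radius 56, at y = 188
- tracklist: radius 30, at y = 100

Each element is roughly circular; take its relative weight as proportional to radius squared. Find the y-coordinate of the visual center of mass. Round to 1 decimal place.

r² weights: photo 55² = 3025, graphic mark 31² = 961, label logo 56² = 3136, tracklist 30² = 900. Total = 8022.
y-moment: 3025·118 + 961·216 + 3136·188 + 900·100 = 1244094; centroid 1244094/8022 ≈ 155.09.

y ≈ 155.1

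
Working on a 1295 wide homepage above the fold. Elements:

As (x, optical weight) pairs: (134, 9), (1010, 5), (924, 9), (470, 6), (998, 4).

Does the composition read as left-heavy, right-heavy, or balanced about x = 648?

Total weight = 9 + 5 + 9 + 6 + 4 = 33.
x: (9·134 + 5·1010 + 9·924 + 6·470 + 4·998) / 33 = 21384 / 33 ≈ 648.00
648.00 = 648 exactly: balanced.

balanced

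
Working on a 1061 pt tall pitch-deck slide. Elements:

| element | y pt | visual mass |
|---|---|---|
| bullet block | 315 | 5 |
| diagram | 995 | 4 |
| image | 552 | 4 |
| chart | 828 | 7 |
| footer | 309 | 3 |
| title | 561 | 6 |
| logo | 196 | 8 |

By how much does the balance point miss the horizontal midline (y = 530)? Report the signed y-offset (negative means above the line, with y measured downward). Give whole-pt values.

Σw = 5 + 4 + 4 + 7 + 3 + 6 + 8 = 37.
Σw·y = 5·315 + 4·995 + 4·552 + 7·828 + 3·309 + 6·561 + 8·196 = 19420, so ȳ = 19420/37 ≈ 524.86.
Difference: 524.86 − 530 ≈ -5.14.

≈ -5 pt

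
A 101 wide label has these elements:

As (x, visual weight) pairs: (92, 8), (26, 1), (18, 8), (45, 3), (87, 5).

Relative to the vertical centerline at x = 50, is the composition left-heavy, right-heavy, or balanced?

right-heavy

Total weight = 8 + 1 + 8 + 3 + 5 = 25.
x-moment: 8·92 + 1·26 + 8·18 + 3·45 + 5·87 = 1476; centroid 1476/25 ≈ 59.04.
59.0 vs midline 50 → right-heavy.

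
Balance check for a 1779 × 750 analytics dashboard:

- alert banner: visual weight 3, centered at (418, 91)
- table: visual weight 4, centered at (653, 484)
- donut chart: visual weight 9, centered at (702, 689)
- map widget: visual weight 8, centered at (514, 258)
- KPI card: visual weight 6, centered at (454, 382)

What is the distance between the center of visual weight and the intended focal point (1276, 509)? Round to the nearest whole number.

≈ 714

Weights sum to 3 + 4 + 9 + 8 + 6 = 30.
x: (3·418 + 4·653 + 9·702 + 8·514 + 6·454) / 30 = 17020 / 30 ≈ 567.33
y: (3·91 + 4·484 + 9·689 + 8·258 + 6·382) / 30 = 12766 / 30 ≈ 425.53
From (1276, 509): dx = -708.67, dy = -83.47, so the distance is √(dx²+dy²) ≈ 713.57.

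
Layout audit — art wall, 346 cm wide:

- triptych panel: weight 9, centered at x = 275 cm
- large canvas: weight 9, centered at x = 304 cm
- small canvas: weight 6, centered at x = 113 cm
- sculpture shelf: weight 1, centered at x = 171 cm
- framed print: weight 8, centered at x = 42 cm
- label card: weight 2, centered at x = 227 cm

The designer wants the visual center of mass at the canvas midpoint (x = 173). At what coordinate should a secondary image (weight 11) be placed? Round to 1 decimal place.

New total weight: (9 + 9 + 6 + 1 + 8 + 2) + 11 = 46.
x: target moment 46×173 = 7958; current 9·275 + 9·304 + 6·113 + 1·171 + 8·42 + 2·227 = 6850; the secondary image supplies 1108, so x = 1108/11 ≈ 100.73.

x ≈ 100.7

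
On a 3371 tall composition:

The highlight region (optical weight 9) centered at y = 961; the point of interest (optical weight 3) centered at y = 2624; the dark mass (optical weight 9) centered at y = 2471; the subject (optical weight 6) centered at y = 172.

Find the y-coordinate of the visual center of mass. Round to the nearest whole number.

Total weight = 9 + 3 + 9 + 6 = 27.
Σw·y = 9·961 + 3·2624 + 9·2471 + 6·172 = 39792, so ȳ = 39792/27 ≈ 1473.78.

y ≈ 1474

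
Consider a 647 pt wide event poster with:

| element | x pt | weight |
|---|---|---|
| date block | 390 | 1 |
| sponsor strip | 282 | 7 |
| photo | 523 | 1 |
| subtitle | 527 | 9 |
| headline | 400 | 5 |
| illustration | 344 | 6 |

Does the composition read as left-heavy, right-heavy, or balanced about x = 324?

right-heavy

Weights sum to 1 + 7 + 1 + 9 + 5 + 6 = 29.
x: (1·390 + 7·282 + 1·523 + 9·527 + 5·400 + 6·344) / 29 = 11694 / 29 ≈ 403.24
403.2 vs midline 324 → right-heavy.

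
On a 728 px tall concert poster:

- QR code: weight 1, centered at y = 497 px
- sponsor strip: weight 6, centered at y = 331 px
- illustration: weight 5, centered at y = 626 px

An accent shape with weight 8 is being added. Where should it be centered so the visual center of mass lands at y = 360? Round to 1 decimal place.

y ≈ 198.4

With the accent shape, Σw becomes 1 + 6 + 5 + 8 = 20.
y: need Σw·y = 20·360 = 7200. Existing = 1·497 + 6·331 + 5·626 = 5613. Remainder 1587 / 8 ≈ 198.38.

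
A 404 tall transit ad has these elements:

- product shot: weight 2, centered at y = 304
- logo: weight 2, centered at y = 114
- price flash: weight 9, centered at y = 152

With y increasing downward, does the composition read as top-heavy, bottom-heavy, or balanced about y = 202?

top-heavy

Σw = 2 + 2 + 9 = 13.
y-moment: 2·304 + 2·114 + 9·152 = 2204; centroid 2204/13 ≈ 169.54.
169.5 vs midline 202 → top-heavy.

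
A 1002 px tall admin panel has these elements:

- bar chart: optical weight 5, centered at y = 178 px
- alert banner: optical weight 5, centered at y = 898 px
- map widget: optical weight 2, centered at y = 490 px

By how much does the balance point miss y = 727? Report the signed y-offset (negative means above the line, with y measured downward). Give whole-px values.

Total weight = 5 + 5 + 2 = 12.
Σw·y = 5·178 + 5·898 + 2·490 = 6360, so ȳ = 6360/12 ≈ 530.00.
Offset from y = 727: 530.00 − 727 ≈ -197.00.

≈ -197 px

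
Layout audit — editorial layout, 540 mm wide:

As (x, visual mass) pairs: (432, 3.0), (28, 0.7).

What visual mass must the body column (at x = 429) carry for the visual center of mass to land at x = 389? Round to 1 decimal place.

w ≈ 3.1

Fixed elements: Σw = 3.0 + 0.7 = 3.7, Σw·x = 3.0·432 + 0.7·28 = 1315.6.
For the centroid to hit 389: (1315.6 + w·429) / (3.7 + w) = 389.
Rearranging, w·(429 − 389) = 389·3.7 − 1315.6 = 123.7, so w ≈ 123.7/40 = 3.09.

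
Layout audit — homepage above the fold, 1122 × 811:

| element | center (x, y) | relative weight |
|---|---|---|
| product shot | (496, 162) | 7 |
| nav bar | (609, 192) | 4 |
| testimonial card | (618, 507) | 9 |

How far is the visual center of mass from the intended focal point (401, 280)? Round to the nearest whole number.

Σw = 7 + 4 + 9 = 20.
Σw·x = 7·496 + 4·609 + 9·618 = 11470, so x̄ = 11470/20 ≈ 573.50.
Σw·y = 7·162 + 4·192 + 9·507 = 6465, so ȳ = 6465/20 ≈ 323.25.
Relative to (401, 280): Δ = (172.50, 43.25); |Δ| = √(172.50² + 43.25²) ≈ 177.84.

≈ 178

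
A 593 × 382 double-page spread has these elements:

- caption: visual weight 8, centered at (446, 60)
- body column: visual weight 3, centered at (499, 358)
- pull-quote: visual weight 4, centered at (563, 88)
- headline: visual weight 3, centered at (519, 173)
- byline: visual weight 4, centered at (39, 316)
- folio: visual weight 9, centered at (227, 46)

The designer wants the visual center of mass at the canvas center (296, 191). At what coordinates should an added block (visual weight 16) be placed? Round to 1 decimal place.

With the added block, Σw becomes 8 + 3 + 4 + 3 + 4 + 9 + 16 = 47.
x: need Σw·x = 47·296 = 13912. Existing = 8·446 + 3·499 + 4·563 + 3·519 + 4·39 + 9·227 = 11073. Remainder 2839 / 16 ≈ 177.44.
y: need Σw·y = 47·191 = 8977. Existing = 8·60 + 3·358 + 4·88 + 3·173 + 4·316 + 9·46 = 4103. Remainder 4874 / 16 ≈ 304.62.

(177.4, 304.6)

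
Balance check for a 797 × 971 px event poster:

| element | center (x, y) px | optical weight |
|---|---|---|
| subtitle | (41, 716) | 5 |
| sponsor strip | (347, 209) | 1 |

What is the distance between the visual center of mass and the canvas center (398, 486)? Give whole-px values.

Σw = 5 + 1 = 6.
Σw·x = 5·41 + 1·347 = 552, so x̄ = 552/6 ≈ 92.00.
Σw·y = 5·716 + 1·209 = 3789, so ȳ = 3789/6 ≈ 631.50.
From (398, 486): dx = -306.00, dy = 145.50, so the distance is √(dx²+dy²) ≈ 338.83.

≈ 339 px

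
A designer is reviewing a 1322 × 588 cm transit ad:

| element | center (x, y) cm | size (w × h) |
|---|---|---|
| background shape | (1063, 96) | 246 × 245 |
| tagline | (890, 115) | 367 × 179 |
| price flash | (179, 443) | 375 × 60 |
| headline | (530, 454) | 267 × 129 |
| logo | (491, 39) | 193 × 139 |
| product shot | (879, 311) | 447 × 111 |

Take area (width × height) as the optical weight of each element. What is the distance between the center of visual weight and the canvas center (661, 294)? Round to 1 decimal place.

≈ 141.4 cm

Taking area as weight: background shape 246·245 = 60270, tagline 367·179 = 65693, price flash 375·60 = 22500, headline 267·129 = 34443, logo 193·139 = 26827, product shot 447·111 = 49617. Sum 259350.
x: moment 201601470 / weight 259350 ≈ 777.33
Σw·y = 55422377; ȳ = 55422377/259350 ≈ 213.70.
From (661, 294): dx = 116.33, dy = -80.30, so the distance is √(dx²+dy²) ≈ 141.36.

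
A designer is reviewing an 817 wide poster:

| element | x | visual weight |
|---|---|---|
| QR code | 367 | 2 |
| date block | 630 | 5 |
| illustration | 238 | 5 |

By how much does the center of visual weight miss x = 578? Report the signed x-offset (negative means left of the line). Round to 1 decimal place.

≈ -155.2

Σw = 2 + 5 + 5 = 12.
x-moment: 2·367 + 5·630 + 5·238 = 5074; centroid 5074/12 ≈ 422.83.
Against x = 578, that's 422.83 − 578 = -155.17.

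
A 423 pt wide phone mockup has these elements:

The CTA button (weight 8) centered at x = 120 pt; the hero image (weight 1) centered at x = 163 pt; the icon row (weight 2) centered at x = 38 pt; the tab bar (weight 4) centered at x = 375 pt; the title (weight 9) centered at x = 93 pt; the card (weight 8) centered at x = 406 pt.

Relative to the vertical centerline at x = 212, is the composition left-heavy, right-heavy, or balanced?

balanced

Total weight = 8 + 1 + 2 + 4 + 9 + 8 = 32.
x: moment 6784 / weight 32 ≈ 212.00
That equals the midline 212 — balanced.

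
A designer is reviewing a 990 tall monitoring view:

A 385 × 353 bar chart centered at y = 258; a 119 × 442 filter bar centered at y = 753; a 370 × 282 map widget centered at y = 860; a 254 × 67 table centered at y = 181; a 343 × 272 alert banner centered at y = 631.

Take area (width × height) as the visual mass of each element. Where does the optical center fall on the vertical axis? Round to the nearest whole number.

Taking area as weight: bar chart 385·353 = 135905, filter bar 119·442 = 52598, map widget 370·282 = 104340, table 254·67 = 17018, alert banner 343·272 = 93296. Sum 403157.
y: (135905·258 + 52598·753 + 104340·860 + 17018·181 + 93296·631) / 403157 = 226352218 / 403157 ≈ 561.45

y ≈ 561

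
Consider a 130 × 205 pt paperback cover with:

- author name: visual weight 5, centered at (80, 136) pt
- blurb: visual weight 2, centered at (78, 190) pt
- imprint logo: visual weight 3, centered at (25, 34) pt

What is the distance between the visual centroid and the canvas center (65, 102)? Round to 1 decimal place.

≈ 14.3 pt

Σw = 5 + 2 + 3 = 10.
x-moment: 5·80 + 2·78 + 3·25 = 631; centroid 631/10 ≈ 63.10.
y-moment: 5·136 + 2·190 + 3·34 = 1162; centroid 1162/10 ≈ 116.20.
Offset from (65, 102): Δx ≈ -1.90, Δy ≈ 14.20; distance = √(Δx² + Δy²) ≈ 14.33.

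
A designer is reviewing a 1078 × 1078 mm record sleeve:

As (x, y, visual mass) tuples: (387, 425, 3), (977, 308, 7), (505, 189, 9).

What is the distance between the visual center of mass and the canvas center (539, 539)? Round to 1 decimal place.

≈ 295.0 mm

Weights sum to 3 + 7 + 9 = 19.
x: (3·387 + 7·977 + 9·505) / 19 = 12545 / 19 ≈ 660.26
y: (3·425 + 7·308 + 9·189) / 19 = 5132 / 19 ≈ 270.11
Relative to (539, 539): Δ = (121.26, -268.89); |Δ| = √(121.26² + -268.89²) ≈ 294.97.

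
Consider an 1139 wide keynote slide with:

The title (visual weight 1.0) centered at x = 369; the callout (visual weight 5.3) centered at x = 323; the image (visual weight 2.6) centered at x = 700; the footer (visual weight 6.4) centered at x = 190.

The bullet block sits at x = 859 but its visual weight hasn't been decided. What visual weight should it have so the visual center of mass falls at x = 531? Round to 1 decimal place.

Existing Σw = 15.3 (1.0 + 5.3 + 2.6 + 6.4); existing moment 1.0·369 + 5.3·323 + 2.6·700 + 6.4·190 = 5116.9.
Set Σw·x/Σw = 531: (5116.9 + 859w) = 531·(15.3 + w).
Solving: w = (531·15.3 − 5116.9) / (859 − 531) = 3007.4 / 328 ≈ 9.17.

w ≈ 9.2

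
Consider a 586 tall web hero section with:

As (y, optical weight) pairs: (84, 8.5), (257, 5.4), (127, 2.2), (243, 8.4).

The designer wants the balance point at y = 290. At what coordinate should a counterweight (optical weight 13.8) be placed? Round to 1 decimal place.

With the counterweight, Σw becomes 8.5 + 5.4 + 2.2 + 8.4 + 13.8 = 38.3.
y: target moment 38.3×290 = 11107.0; current 8.5·84 + 5.4·257 + 2.2·127 + 8.4·243 = 4422.4; the counterweight supplies 6684.6, so y = 6684.6/13.8 ≈ 484.39.

y ≈ 484.4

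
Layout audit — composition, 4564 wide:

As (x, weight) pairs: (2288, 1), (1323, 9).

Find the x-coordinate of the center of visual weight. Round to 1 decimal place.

x ≈ 1419.5

Σw = 1 + 9 = 10.
x-moment: 1·2288 + 9·1323 = 14195; centroid 14195/10 ≈ 1419.50.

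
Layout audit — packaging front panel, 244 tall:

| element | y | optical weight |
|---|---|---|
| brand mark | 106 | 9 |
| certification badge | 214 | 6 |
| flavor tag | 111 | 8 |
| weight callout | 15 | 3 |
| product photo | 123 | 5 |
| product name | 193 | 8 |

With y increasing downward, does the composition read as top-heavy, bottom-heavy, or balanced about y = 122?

bottom-heavy

Total weight = 9 + 6 + 8 + 3 + 5 + 8 = 39.
y: moment 5330 / weight 39 ≈ 136.67
136.7 vs midline 122 → bottom-heavy.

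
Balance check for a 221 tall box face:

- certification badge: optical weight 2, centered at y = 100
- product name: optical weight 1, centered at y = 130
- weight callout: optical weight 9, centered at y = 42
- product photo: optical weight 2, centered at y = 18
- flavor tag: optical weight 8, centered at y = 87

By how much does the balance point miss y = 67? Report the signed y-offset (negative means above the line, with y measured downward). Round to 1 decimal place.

≈ -1.5

Σw = 2 + 1 + 9 + 2 + 8 = 22.
Σw·y = 2·100 + 1·130 + 9·42 + 2·18 + 8·87 = 1440, so ȳ = 1440/22 ≈ 65.45.
Against y = 67, that's 65.45 − 67 = -1.55.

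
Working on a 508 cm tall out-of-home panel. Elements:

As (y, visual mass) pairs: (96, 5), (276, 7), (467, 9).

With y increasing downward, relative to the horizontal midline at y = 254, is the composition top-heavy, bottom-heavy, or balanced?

Total weight = 5 + 7 + 9 = 21.
y: (5·96 + 7·276 + 9·467) / 21 = 6615 / 21 ≈ 315.00
315.0 vs midline 254 → bottom-heavy.

bottom-heavy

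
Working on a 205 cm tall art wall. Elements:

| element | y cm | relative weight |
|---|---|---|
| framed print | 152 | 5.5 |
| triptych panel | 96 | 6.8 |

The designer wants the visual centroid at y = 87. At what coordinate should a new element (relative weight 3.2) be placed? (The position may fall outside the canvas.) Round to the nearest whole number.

New total weight: (5.5 + 6.8) + 3.2 = 15.5.
Along y: (1488.8 + 3.2·y) / 15.5 = 87 (existing moment 5.5·152 + 6.8·96 = 1488.8) ⇒ y = (1348.5 − 1488.8) / 3.2 ≈ -43.84.

y ≈ -44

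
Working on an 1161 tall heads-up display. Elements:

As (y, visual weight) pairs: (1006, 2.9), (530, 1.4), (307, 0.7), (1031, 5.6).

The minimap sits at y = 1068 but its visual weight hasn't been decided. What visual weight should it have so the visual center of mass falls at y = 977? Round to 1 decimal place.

Known weights sum to 2.9 + 1.4 + 0.7 + 5.6 = 10.6; their moment is 2.9·1006 + 1.4·530 + 0.7·307 + 5.6·1031 = 9647.9.
For the centroid to hit 977: (9647.9 + w·1068) / (10.6 + w) = 977.
So w = (977·10.6 − 9647.9)/(1068 − 977) = 708.3/91 ≈ 7.78.

w ≈ 7.8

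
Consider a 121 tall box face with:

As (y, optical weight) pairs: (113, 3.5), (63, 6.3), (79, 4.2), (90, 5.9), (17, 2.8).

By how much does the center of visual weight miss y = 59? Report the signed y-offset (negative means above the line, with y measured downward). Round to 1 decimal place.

≈ 16.0

Weights sum to 3.5 + 6.3 + 4.2 + 5.9 + 2.8 = 22.7.
y-moment: 3.5·113 + 6.3·63 + 4.2·79 + 5.9·90 + 2.8·17 = 1702.8; centroid 1702.8/22.7 ≈ 75.01.
Against y = 59, that's 75.01 − 59 = 16.01.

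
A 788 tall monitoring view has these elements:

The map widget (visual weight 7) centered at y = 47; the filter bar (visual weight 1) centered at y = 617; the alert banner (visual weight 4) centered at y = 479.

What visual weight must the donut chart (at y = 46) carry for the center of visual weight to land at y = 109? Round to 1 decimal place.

w ≈ 24.7

Known weights sum to 7 + 1 + 4 = 12; their moment is 7·47 + 1·617 + 4·479 = 2862.
Set Σw·y/Σw = 109: (2862 + 46w) = 109·(12 + w).
So w = (109·12 − 2862)/(46 − 109) = -1554/-63 ≈ 24.67.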